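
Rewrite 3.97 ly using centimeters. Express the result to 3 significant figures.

3.76e+18 cm

1 ly = 9.46073e+17 centimeters.
Thus 3.97 × 9.46073e+17 ≈ 3.76e+18 cm.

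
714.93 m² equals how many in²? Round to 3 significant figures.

1.11 × 10^6 square inches

1 square meter = 1550.00 square inches.
714.93 × 1550.00 ≈ 1.11 × 10^6 in².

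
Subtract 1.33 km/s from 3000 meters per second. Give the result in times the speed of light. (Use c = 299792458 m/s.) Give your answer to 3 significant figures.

3000 m/s = 1.00069e-5 c and 1.33 km/s = 4.43640e-6 c.
1.00069e-5 − 4.43640e-6 ≈ 5.57e-6 c.

5.57e-6 c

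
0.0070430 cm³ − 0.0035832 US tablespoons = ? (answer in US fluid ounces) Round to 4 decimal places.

0.0070430 cm³ = 0.000238152 US fl oz and 0.0035832 US tbsp = 0.00179160 US fl oz.
0.000238152 − 0.00179160 ≈ -0.0016 US fl oz.

-0.0016 US fl oz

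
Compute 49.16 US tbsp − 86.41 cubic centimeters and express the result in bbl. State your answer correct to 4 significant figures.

0.004029 oil barrels

49.16 US tbsp = 0.00457217 bbl and 86.41 cm³ = 0.000543503 bbl.
0.00457217 − 0.000543503 ≈ 0.004029 bbl.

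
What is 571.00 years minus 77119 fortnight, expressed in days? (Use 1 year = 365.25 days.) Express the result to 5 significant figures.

571.00 yr = 208558 d and 77119 fortnight = 1.07967e+6 d.
208558 − 1.07967e+6 ≈ -871110 d.

-871110 d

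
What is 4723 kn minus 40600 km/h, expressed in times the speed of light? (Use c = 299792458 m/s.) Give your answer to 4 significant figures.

-2.951 × 10^-5 c

4723 kn = 8.10468 × 10^-6 c and 40600 km/h = 3.76186 × 10^-5 c.
8.10468 × 10^-6 − 3.76186 × 10^-5 ≈ -2.951 × 10^-5 c.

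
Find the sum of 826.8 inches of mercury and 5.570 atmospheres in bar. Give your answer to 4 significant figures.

826.8 inHg = 27.9987 bar and 5.570 atm = 5.64380 bar.
27.9987 + 5.64380 ≈ 33.64 bar.

33.64 bar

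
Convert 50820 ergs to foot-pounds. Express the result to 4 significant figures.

1 erg = 7.37562 × 10^-8 foot-pounds.
50820 × 7.37562 × 10^-8 ≈ 0.003748 ft·lbf.

0.003748 ft·lbf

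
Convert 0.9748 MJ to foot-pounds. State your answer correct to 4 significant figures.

1 megajoule = 737562 ft·lbf.
0.9748 × 737562 ≈ 719000 ft·lbf.

719000 ft·lbf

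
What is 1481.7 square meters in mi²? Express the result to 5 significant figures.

0.00057209 mi²

1 square meter = 3.86102e-7 mi².
Thus 1481.7 × 3.86102e-7 ≈ 0.00057209 mi².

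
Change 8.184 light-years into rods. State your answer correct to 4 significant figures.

1 light-year = 1.88116e+15 rods.
So 8.184 × 1.88116e+15 ≈ 1.540e+16 rod.

1.540e+16 rod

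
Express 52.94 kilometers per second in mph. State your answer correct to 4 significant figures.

118400 mph

1 km/s = 2236.94 mph.
Then 52.94 × 2236.94 ≈ 118400 mph.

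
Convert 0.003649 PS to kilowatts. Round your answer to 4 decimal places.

0.0027 kW

1 metric horsepower = 0.735499 kilowatts.
0.003649 × 0.735499 ≈ 0.0027 kW.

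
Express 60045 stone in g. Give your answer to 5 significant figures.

1 stone = 6350.29 g.
Then 60045 × 6350.29 ≈ 3.8130e+8 g.

3.8130e+8 grams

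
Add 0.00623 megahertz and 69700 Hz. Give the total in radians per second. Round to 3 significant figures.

0.00623 MHz = 39144.2 rad/s and 69700 Hz = 437938 rad/s.
39144.2 + 437938 ≈ 477000 rad/s.

477000 rad/s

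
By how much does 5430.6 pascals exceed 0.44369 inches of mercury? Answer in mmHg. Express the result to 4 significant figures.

5430.6 Pa = 40.7328 mmHg and 0.44369 inHg = 11.2697 mmHg.
40.7328 − 11.2697 ≈ 29.46 mmHg.

29.46 millimeters of mercury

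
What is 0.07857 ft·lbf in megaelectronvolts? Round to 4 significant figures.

6.649 × 10^11 MeV

1 foot-pound = 8.46235 × 10^12 MeV.
So 0.07857 × 8.46235 × 10^12 ≈ 6.649 × 10^11 MeV.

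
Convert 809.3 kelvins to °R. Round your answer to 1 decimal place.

1456.7 degrees Rankine

°R = K × 9/5.
Applying the formula gives 1456.7 °R.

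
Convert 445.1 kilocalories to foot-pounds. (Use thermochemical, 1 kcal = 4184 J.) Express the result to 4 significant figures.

1 kcal = 3085.96 foot-pounds.
Then 445.1 × 3085.96 ≈ 1.374 × 10^6 ft·lbf.

1.374 × 10^6 ft·lbf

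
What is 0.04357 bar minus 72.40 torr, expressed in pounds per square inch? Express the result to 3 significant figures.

-0.768 pounds per square inch

0.04357 bar = 0.631929 psi and 72.40 torr = 1.39998 psi.
0.631929 − 1.39998 ≈ -0.768 psi.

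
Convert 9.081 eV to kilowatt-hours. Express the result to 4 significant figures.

1 eV = 4.45049e-26 kWh.
So 9.081 × 4.45049e-26 ≈ 4.041e-25 kWh.

4.041e-25 kilowatt-hours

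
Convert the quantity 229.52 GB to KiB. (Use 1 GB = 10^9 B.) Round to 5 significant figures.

2.2414e+8 kibibytes

1 gigabyte = 976562.5 KiB.
Thus 229.52 × 976562.5 ≈ 2.2414e+8 KiB.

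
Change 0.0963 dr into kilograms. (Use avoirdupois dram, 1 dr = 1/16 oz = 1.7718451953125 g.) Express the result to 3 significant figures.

1 dram = 0.00177185 kilograms.
So 0.0963 × 0.00177185 ≈ 0.000171 kg.

0.000171 kg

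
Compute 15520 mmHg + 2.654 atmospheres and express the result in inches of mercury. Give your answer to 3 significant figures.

15520 mmHg = 611.024 inHg and 2.654 atm = 79.4110 inHg.
611.024 + 79.4110 ≈ 690 inHg.

690 inches of mercury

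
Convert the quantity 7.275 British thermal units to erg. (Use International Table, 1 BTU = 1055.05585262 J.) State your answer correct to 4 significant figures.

1 BTU = 1.05506 × 10^10 erg.
Then 7.275 × 1.05506 × 10^10 ≈ 7.676 × 10^10 erg.

7.676 × 10^10 erg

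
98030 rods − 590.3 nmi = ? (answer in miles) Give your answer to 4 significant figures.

-373.0 miles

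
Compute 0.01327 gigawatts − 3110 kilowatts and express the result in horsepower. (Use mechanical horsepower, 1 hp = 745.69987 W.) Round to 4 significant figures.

0.01327 GW = 17795.4 hp and 3110 kW = 4170.58 hp.
17795.4 − 4170.58 ≈ 13620 hp.

13620 hp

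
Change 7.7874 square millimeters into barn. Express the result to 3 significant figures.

1 square millimeter = 1.00000e+22 barns.
Thus 7.7874 × 1.00000e+22 ≈ 7.79e+22 barn.

7.79e+22 barn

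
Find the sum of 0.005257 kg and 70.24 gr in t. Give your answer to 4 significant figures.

9.808e-6 t

0.005257 kg = 5.25700e-6 t and 70.24 gr = 4.55148e-6 t.
5.25700e-6 + 4.55148e-6 ≈ 9.808e-6 t.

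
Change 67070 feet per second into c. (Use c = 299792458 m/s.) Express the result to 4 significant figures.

6.819 × 10^-5 c

1 ft/s = 1.01670 × 10^-9 times the speed of light.
Then 67070 × 1.01670 × 10^-9 ≈ 6.819 × 10^-5 c.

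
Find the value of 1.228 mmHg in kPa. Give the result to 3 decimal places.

0.164 kPa

1 mmHg = 0.133322 kPa.
Then 1.228 × 0.133322 ≈ 0.164 kPa.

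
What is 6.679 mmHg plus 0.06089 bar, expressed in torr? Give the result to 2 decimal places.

52.35 torr

6.679 mmHg = 6.67900 torr and 0.06089 bar = 45.6713 torr.
6.67900 + 45.6713 ≈ 52.35 torr.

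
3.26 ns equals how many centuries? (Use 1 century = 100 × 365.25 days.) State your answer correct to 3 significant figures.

1.03 × 10^-18 century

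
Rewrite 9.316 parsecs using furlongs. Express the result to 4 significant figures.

1 pc = 1.53388e+14 furlongs.
Thus 9.316 × 1.53388e+14 ≈ 1.429e+15 furlong.

1.429e+15 furlong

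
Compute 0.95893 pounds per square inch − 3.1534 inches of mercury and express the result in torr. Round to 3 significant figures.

0.95893 psi = 49.5910 torr and 3.1534 inHg = 80.0964 torr.
49.5910 − 80.0964 ≈ -30.5 torr.

-30.5 torr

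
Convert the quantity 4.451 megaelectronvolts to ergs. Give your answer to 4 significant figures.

7.131 × 10^-6 ergs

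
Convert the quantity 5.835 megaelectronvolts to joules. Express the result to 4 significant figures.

1 megaelectronvolt = 1.60218 × 10^-13 joules.
Thus 5.835 × 1.60218 × 10^-13 ≈ 9.349 × 10^-13 J.

9.349 × 10^-13 joules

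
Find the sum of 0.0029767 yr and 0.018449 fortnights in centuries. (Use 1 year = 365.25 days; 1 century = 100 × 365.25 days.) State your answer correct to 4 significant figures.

3.684 × 10^-5 century

0.0029767 yr = 2.97670 × 10^-5 century and 0.018449 fortnight = 7.07149 × 10^-6 century.
2.97670 × 10^-5 + 7.07149 × 10^-6 ≈ 3.684 × 10^-5 century.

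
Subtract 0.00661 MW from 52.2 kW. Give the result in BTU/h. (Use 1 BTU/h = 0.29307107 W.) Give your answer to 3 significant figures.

52.2 kW = 178114 BTU/h and 0.00661 MW = 22554.3 BTU/h.
178114 − 22554.3 ≈ 156000 BTU/h.

156000 BTU/h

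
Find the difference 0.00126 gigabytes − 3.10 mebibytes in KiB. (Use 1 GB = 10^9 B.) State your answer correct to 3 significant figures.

0.00126 GB = 1230.47 KiB and 3.10 MiB = 3174.40 KiB.
1230.47 − 3174.40 ≈ -1940 KiB.

-1940 kibibytes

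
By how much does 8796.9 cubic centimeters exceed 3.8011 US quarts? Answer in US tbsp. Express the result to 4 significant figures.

351.6 US tablespoons

8796.9 cm³ = 594.917 US tbsp and 3.8011 US qt = 243.270 US tbsp.
594.917 − 243.270 ≈ 351.6 US tbsp.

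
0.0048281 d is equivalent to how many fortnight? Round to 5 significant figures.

0.00034486 fortnights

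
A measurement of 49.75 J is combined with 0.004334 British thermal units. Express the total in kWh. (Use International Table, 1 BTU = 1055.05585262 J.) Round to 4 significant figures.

1.509 × 10^-5 kWh

49.75 J = 1.38194 × 10^-5 kWh and 0.004334 BTU = 1.27017 × 10^-6 kWh.
1.38194 × 10^-5 + 1.27017 × 10^-6 ≈ 1.509 × 10^-5 kWh.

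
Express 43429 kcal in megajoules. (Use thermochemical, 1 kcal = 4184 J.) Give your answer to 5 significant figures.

1 kcal = 0.00418400 megajoules.
43429 × 0.00418400 ≈ 181.71 MJ.

181.71 MJ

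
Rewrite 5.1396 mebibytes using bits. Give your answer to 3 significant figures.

4.31e+7 bit

1 MiB = 8.38861e+6 bit.
Then 5.1396 × 8.38861e+6 ≈ 4.31e+7 bit.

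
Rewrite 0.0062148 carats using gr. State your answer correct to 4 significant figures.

0.01918 grains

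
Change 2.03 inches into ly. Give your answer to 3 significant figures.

1 inch = 2.68478 × 10^-18 ly.
Then 2.03 × 2.68478 × 10^-18 ≈ 5.45 × 10^-18 ly.

5.45 × 10^-18 ly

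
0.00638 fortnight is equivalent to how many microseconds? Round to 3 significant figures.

7.72e+9 μs

1 fortnight = 1.20960e+12 microseconds.
0.00638 × 1.20960e+12 ≈ 7.72e+9 μs.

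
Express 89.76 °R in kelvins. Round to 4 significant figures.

49.87 kelvins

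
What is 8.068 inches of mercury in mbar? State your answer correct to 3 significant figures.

1 inch of mercury = 33.8639 millibar.
So 8.068 × 33.8639 ≈ 273 mbar.

273 millibar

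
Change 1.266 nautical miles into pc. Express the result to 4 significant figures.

1 nmi = 6.00192e-14 parsecs.
So 1.266 × 6.00192e-14 ≈ 7.598e-14 pc.

7.598e-14 parsecs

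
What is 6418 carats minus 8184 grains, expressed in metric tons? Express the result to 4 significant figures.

6418 ct = 0.00128360 t and 8184 gr = 0.000530314 t.
0.00128360 − 0.000530314 ≈ 0.0007533 t.

0.0007533 t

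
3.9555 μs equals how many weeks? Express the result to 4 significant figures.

6.540 × 10^-12 weeks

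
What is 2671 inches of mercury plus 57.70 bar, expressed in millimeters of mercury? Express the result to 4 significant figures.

2671 inHg = 67843.4 mmHg and 57.70 bar = 43278.6 mmHg.
67843.4 + 43278.6 ≈ 111100 mmHg.

111100 mmHg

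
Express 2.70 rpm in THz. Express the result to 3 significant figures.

4.50 × 10^-14 terahertz

1 rpm = 1.66667 × 10^-14 THz.
So 2.70 × 1.66667 × 10^-14 ≈ 4.50 × 10^-14 THz.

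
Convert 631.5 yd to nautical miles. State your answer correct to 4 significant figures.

0.3118 nmi

1 yard = 0.000493737 nmi.
Then 631.5 × 0.000493737 ≈ 0.3118 nmi.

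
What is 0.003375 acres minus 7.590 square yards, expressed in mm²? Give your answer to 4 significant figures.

7.312 × 10^6 square millimeters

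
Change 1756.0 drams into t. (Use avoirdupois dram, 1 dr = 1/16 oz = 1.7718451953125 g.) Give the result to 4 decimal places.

1 dr = 1.77185 × 10^-6 t.
1756.0 × 1.77185 × 10^-6 ≈ 0.0031 t.

0.0031 t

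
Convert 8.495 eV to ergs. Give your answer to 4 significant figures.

1.361e-11 erg

1 eV = 1.60218e-12 erg.
8.495 × 1.60218e-12 ≈ 1.361e-11 erg.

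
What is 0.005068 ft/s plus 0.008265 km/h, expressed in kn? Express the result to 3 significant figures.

0.00747 kn

0.005068 ft/s = 0.00300271 kn and 0.008265 km/h = 0.00446274 kn.
0.00300271 + 0.00446274 ≈ 0.00747 kn.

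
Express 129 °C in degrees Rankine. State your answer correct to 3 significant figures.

°R = (°C + 273.15) × 9/5.
Applying the formula gives 724 °R.

724 degrees Rankine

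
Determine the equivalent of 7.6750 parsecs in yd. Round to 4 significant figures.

2.590e+17 yd

1 pc = 3.37454e+16 yards.
7.6750 × 3.37454e+16 ≈ 2.590e+17 yd.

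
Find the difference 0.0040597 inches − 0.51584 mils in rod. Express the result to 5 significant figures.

0.0040597 in = 2.05035 × 10^-5 rod and 0.51584 mil = 2.60525 × 10^-6 rod.
2.05035 × 10^-5 − 2.60525 × 10^-6 ≈ 1.7898 × 10^-5 rod.

1.7898 × 10^-5 rod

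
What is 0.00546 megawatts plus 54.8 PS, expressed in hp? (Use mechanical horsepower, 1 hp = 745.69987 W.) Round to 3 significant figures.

61.4 horsepower

0.00546 MW = 7.32198 hp and 54.8 PS = 54.0503 hp.
7.32198 + 54.0503 ≈ 61.4 hp.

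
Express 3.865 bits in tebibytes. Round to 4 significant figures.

4.394e-13 TiB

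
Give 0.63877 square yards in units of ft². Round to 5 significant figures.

5.7489 ft²

1 square yard = 9.00000 ft².
Then 0.63877 × 9.00000 ≈ 5.7489 ft².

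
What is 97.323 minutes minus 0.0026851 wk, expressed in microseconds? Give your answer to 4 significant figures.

4.215e+9 μs

97.323 min = 5.83938e+9 μs and 0.0026851 wk = 1.62395e+9 μs.
5.83938e+9 − 1.62395e+9 ≈ 4.215e+9 μs.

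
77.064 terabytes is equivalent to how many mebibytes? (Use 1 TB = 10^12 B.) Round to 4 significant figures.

7.349 × 10^7 mebibytes

1 TB = 953674 MiB.
Then 77.064 × 953674 ≈ 7.349 × 10^7 MiB.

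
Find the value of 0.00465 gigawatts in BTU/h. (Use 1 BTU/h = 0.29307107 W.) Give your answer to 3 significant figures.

1.59 × 10^7 BTU per hour

1 GW = 3.41214 × 10^9 BTU/h.
Then 0.00465 × 3.41214 × 10^9 ≈ 1.59 × 10^7 BTU/h.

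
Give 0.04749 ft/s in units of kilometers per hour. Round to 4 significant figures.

1 ft/s = 1.09728 km/h.
0.04749 × 1.09728 ≈ 0.05211 km/h.

0.05211 km/h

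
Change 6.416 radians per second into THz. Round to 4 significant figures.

1.021 × 10^-12 terahertz

1 radian per second = 1.59155 × 10^-13 THz.
Thus 6.416 × 1.59155 × 10^-13 ≈ 1.021 × 10^-12 THz.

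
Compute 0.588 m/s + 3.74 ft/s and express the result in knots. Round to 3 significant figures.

3.36 kn

0.588 m/s = 1.14298 kn and 3.74 ft/s = 2.21589 kn.
1.14298 + 2.21589 ≈ 3.36 kn.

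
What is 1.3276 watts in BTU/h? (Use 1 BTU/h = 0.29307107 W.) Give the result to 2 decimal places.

4.53 BTU/h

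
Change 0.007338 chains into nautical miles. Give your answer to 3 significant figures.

7.97e-5 nautical miles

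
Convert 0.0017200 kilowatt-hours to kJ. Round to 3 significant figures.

1 kWh = 3600.00 kJ.
Thus 0.0017200 × 3600.00 ≈ 6.19 kJ.

6.19 kJ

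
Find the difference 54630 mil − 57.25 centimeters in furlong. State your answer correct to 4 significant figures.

0.004052 furlong

54630 mil = 0.00689773 furlong and 57.25 cm = 0.00284588 furlong.
0.00689773 − 0.00284588 ≈ 0.004052 furlong.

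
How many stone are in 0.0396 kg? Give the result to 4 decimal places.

0.0062 st

1 kilogram = 0.157473 stone.
Thus 0.0396 × 0.157473 ≈ 0.0062 st.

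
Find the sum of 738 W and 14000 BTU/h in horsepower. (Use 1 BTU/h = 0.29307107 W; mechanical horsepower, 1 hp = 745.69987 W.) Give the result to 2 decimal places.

738 W = 0.989674 hp and 14000 BTU/h = 5.50221 hp.
0.989674 + 5.50221 ≈ 6.49 hp.

6.49 horsepower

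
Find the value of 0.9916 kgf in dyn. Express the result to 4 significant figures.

1 kilogram-force = 980665 dynes.
So 0.9916 × 980665 ≈ 972400 dyn.

972400 dyn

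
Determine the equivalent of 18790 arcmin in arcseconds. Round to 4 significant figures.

1.127 × 10^6 arcseconds

1 arcminute = 60.0000 arcseconds.
Thus 18790 × 60.0000 ≈ 1.127 × 10^6 arcsec.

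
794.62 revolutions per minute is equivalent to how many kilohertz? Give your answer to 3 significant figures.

1 revolution per minute = 1.66667 × 10^-5 kHz.
Thus 794.62 × 1.66667 × 10^-5 ≈ 0.0132 kHz.

0.0132 kHz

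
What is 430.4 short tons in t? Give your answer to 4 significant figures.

390.5 t

1 short ton = 0.907185 metric tons.
Thus 430.4 × 0.907185 ≈ 390.5 t.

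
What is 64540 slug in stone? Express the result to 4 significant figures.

148300 st

1 slug = 2.29815 stone.
Then 64540 × 2.29815 ≈ 148300 st.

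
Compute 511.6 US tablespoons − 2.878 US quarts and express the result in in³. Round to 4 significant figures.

295.4 in³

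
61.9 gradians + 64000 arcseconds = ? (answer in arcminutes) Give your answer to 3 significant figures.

4410 arcminutes

61.9 grad = 3342.60 arcmin and 64000 arcsec = 1066.67 arcmin.
3342.60 + 1066.67 ≈ 4410 arcmin.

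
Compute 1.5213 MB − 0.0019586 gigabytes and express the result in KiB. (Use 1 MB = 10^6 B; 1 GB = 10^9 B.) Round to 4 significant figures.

-427.1 KiB

1.5213 MB = 1485.64 KiB and 0.0019586 GB = 1912.70 KiB.
1485.64 − 1912.70 ≈ -427.1 KiB.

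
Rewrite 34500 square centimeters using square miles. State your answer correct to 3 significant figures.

1.33e-6 mi²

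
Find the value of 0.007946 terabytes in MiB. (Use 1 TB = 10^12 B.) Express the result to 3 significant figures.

7580 MiB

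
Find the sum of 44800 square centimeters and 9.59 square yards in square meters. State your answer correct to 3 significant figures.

44800 cm² = 4.48000 m² and 9.59 yd² = 8.01846 m².
4.48000 + 8.01846 ≈ 12.5 m².

12.5 m²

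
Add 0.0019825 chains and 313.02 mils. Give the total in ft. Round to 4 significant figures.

0.0019825 chain = 0.130845 ft and 313.02 mil = 0.0260850 ft.
0.130845 + 0.0260850 ≈ 0.1569 ft.

0.1569 ft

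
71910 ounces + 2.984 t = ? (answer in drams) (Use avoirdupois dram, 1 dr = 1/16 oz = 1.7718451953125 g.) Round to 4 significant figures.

71910 oz = 1.15056e+6 dr and 2.984 t = 1.68412e+6 dr.
1.15056e+6 + 1.68412e+6 ≈ 2.835e+6 dr.

2.835e+6 dr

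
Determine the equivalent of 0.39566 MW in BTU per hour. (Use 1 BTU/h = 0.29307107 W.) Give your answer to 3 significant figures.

1.35 × 10^6 BTU/h

1 megawatt = 3.41214 × 10^6 BTU/h.
So 0.39566 × 3.41214 × 10^6 ≈ 1.35 × 10^6 BTU/h.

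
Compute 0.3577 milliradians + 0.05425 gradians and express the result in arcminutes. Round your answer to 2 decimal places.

0.3577 mrad = 1.22968 arcmin and 0.05425 grad = 2.92950 arcmin.
1.22968 + 2.92950 ≈ 4.16 arcmin.

4.16 arcminutes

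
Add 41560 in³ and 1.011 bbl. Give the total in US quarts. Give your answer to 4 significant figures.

889.5 US quarts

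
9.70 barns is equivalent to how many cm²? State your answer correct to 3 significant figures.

1 barn = 1.00000e-24 cm².
Thus 9.70 × 1.00000e-24 ≈ 9.70e-24 cm².

9.70e-24 square centimeters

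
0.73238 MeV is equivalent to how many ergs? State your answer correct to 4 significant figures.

1 megaelectronvolt = 1.60218 × 10^-6 erg.
So 0.73238 × 1.60218 × 10^-6 ≈ 1.173 × 10^-6 erg.

1.173 × 10^-6 ergs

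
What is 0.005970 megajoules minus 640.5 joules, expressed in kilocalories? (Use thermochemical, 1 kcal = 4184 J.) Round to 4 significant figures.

0.005970 MJ = 1.42686 kcal and 640.5 J = 0.153083 kcal.
1.42686 − 0.153083 ≈ 1.274 kcal.

1.274 kcal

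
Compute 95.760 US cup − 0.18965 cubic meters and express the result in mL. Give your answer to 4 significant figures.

95.760 US cup = 22655.7 mL and 0.18965 m³ = 189650 mL.
22655.7 − 189650 ≈ -167000 mL.

-167000 mL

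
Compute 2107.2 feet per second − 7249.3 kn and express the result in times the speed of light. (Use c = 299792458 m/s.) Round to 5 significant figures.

2107.2 ft/s = 2.14240e-6 c and 7249.3 kn = 1.24398e-5 c.
2.14240e-6 − 1.24398e-5 ≈ -1.0297e-5 c.

-1.0297e-5 c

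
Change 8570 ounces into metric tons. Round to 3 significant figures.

1 oz = 2.83495 × 10^-5 t.
Thus 8570 × 2.83495 × 10^-5 ≈ 0.243 t.

0.243 t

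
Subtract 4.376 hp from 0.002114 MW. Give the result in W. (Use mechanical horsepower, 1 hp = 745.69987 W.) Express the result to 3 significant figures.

-1150 watts

0.002114 MW = 2114.00 W and 4.376 hp = 3263.18 W.
2114.00 − 3263.18 ≈ -1150 W.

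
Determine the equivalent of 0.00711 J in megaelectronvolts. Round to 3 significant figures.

1 J = 6.24151e+12 MeV.
Then 0.00711 × 6.24151e+12 ≈ 4.44e+10 MeV.

4.44e+10 megaelectronvolts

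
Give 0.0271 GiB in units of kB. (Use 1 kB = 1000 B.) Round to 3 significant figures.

29100 kB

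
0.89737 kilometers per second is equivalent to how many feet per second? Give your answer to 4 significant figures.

2944 ft/s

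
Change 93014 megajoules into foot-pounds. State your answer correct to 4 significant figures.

1 MJ = 737562 ft·lbf.
Thus 93014 × 737562 ≈ 6.860 × 10^10 ft·lbf.

6.860 × 10^10 ft·lbf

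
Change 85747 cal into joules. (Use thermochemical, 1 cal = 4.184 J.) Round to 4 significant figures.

1 calorie = 4.18400 J.
Thus 85747 × 4.18400 ≈ 358800 J.

358800 J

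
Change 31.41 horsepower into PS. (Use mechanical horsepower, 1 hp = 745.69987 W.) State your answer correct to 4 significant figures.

1 horsepower = 1.01387 PS.
Thus 31.41 × 1.01387 ≈ 31.85 PS.

31.85 PS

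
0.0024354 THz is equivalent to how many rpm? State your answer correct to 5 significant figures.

1 THz = 6.00000 × 10^13 revolutions per minute.
Then 0.0024354 × 6.00000 × 10^13 ≈ 1.4612 × 10^11 rpm.

1.4612 × 10^11 rpm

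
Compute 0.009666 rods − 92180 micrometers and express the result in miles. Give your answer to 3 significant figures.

-2.71 × 10^-5 miles

0.009666 rod = 3.020625 × 10^-5 mi and 92180 μm = 5.727800 × 10^-5 mi.
3.020625 × 10^-5 − 5.727800 × 10^-5 ≈ -2.71 × 10^-5 mi.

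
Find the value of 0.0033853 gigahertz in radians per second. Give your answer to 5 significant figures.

2.1270 × 10^7 rad/s

1 gigahertz = 6.28319 × 10^9 radians per second.
0.0033853 × 6.28319 × 10^9 ≈ 2.1270 × 10^7 rad/s.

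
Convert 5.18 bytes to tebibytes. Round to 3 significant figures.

1 B = 9.09495 × 10^-13 TiB.
So 5.18 × 9.09495 × 10^-13 ≈ 4.71 × 10^-12 TiB.

4.71 × 10^-12 TiB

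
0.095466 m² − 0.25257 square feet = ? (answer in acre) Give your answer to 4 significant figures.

0.095466 m² = 2.35902e-5 acre and 0.25257 ft² = 5.79821e-6 acre.
2.35902e-5 − 5.79821e-6 ≈ 1.779e-5 acre.

1.779e-5 acre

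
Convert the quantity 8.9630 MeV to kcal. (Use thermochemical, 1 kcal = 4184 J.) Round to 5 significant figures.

3.4322 × 10^-16 kcal

1 megaelectronvolt = 3.82929 × 10^-17 kilocalories.
So 8.9630 × 3.82929 × 10^-17 ≈ 3.4322 × 10^-16 kcal.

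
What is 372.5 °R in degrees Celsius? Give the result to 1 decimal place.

°R = (°C + 273.15) × 9/5.
Applying the formula gives -66.2 °C.

-66.2 degrees Celsius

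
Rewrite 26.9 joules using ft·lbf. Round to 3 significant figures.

1 J = 0.737562 ft·lbf.
26.9 × 0.737562 ≈ 19.8 ft·lbf.

19.8 ft·lbf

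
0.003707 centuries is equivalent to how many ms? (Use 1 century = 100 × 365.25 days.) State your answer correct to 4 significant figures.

1.170 × 10^10 ms

1 century = 3.15576 × 10^12 ms.
0.003707 × 3.15576 × 10^12 ≈ 1.170 × 10^10 ms.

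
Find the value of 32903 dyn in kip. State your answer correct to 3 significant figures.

7.40 × 10^-5 kip

1 dyne = 2.24809 × 10^-9 kips.
Then 32903 × 2.24809 × 10^-9 ≈ 7.40 × 10^-5 kip.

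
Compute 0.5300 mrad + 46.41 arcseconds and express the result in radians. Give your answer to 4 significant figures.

0.5300 mrad = 0.000530000 rad and 46.41 arcsec = 0.000225002 rad.
0.000530000 + 0.000225002 ≈ 0.0007550 rad.

0.0007550 rad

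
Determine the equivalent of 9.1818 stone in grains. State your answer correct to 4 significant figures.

899800 grains

1 stone = 98000.0 gr.
9.1818 × 98000.0 ≈ 899800 gr.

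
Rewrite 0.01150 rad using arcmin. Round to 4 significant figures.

39.53 arcmin

1 radian = 3437.75 arcmin.
Thus 0.01150 × 3437.75 ≈ 39.53 arcmin.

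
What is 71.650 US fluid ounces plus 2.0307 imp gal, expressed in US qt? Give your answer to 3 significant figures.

71.650 US fl oz = 2.23906 US qt and 2.0307 imp gal = 9.75508 US qt.
2.23906 + 9.75508 ≈ 12.0 US qt.

12.0 US quarts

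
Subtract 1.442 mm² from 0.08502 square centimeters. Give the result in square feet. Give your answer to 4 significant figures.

7.599 × 10^-5 ft²

0.08502 cm² = 9.15148 × 10^-5 ft² and 1.442 mm² = 1.55216 × 10^-5 ft².
9.15148 × 10^-5 − 1.55216 × 10^-5 ≈ 7.599 × 10^-5 ft².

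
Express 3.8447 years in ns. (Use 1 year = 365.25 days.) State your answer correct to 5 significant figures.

1.2133 × 10^17 ns

1 year = 3.15576 × 10^16 ns.
3.8447 × 3.15576 × 10^16 ≈ 1.2133 × 10^17 ns.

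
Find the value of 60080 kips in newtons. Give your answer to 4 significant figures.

2.672e+8 N

1 kip = 4448.22 N.
Thus 60080 × 4448.22 ≈ 2.672e+8 N.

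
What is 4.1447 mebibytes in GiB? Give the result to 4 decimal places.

0.0040 GiB

1 MiB = 0.0009765625 GiB.
4.1447 × 0.0009765625 ≈ 0.0040 GiB.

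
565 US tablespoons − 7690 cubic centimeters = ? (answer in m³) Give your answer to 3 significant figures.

565 US tbsp = 0.00835452 m³ and 7690 cm³ = 0.00769000 m³.
0.00835452 − 0.00769000 ≈ 0.000665 m³.

0.000665 cubic meters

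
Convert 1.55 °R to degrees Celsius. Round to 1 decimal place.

-272.3 °C

°R = (°C + 273.15) × 9/5.
Applying the formula gives -272.3 °C.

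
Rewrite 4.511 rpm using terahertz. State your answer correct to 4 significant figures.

7.518e-14 terahertz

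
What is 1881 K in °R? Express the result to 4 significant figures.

3386 degrees Rankine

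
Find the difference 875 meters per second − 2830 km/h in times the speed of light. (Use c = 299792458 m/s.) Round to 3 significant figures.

875 m/s = 2.91869e-6 c and 2830 km/h = 2.62218e-6 c.
2.91869e-6 − 2.62218e-6 ≈ 2.97e-7 c.

2.97e-7 c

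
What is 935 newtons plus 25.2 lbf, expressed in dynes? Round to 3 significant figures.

1.05 × 10^8 dyn

935 N = 9.35000 × 10^7 dyn and 25.2 lbf = 1.12095 × 10^7 dyn.
9.35000 × 10^7 + 1.12095 × 10^7 ≈ 1.05 × 10^8 dyn.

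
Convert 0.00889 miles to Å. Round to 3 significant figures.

1.43e+11 Å

1 mile = 1.60934e+13 Å.
0.00889 × 1.60934e+13 ≈ 1.43e+11 Å.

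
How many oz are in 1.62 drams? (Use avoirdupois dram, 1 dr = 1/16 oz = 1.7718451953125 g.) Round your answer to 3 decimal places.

1 dr = 0.0625000 ounces.
Thus 1.62 × 0.0625000 ≈ 0.101 oz.

0.101 oz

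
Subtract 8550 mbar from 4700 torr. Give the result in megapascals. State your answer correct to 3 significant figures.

4700 torr = 0.626615 MPa and 8550 mbar = 0.855000 MPa.
0.626615 − 0.855000 ≈ -0.228 MPa.

-0.228 MPa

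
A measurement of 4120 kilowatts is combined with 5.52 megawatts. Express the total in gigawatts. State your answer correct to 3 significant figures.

4120 kW = 0.00412000 GW and 5.52 MW = 0.00552000 GW.
0.00412000 + 0.00552000 ≈ 0.00964 GW.

0.00964 gigawatts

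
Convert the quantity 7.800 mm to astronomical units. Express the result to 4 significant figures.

5.214e-14 au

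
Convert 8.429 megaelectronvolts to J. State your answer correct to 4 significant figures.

1.350 × 10^-12 J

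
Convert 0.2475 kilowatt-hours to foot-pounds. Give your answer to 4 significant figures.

657200 ft·lbf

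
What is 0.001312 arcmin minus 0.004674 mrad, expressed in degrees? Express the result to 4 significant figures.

-0.0002459 °

0.001312 arcmin = 2.18667e-5 ° and 0.004674 mrad = 0.000267800 °.
2.18667e-5 − 0.000267800 ≈ -0.0002459 °.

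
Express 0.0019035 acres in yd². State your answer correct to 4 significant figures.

9.213 yd²

1 acre = 4840.00 square yards.
0.0019035 × 4840.00 ≈ 9.213 yd².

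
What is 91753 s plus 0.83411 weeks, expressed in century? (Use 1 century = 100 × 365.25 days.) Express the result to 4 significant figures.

0.0001889 century

91753 s = 2.90748 × 10^-5 century and 0.83411 wk = 0.000159857 century.
2.90748 × 10^-5 + 0.000159857 ≈ 0.0001889 century.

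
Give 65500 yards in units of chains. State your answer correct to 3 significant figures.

2980 chain

1 yard = 0.0454545 chain.
Thus 65500 × 0.0454545 ≈ 2980 chain.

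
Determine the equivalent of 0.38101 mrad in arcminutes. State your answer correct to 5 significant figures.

1 milliradian = 3.43775 arcmin.
Then 0.38101 × 3.43775 ≈ 1.3098 arcmin.

1.3098 arcminutes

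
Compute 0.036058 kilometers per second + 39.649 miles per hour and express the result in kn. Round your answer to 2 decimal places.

104.55 knots

0.036058 km/s = 70.0911 kn and 39.649 mph = 34.4540 kn.
70.0911 + 34.4540 ≈ 104.55 kn.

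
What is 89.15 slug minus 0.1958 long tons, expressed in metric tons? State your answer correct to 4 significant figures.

1.102 t

89.15 slug = 1.30105 t and 0.1958 long ton = 0.198942 t.
1.30105 − 0.198942 ≈ 1.102 t.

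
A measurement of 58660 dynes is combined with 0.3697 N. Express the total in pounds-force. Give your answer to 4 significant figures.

0.2150 pounds-force

58660 dyn = 0.131873 lbf and 0.3697 N = 0.0831119 lbf.
0.131873 + 0.0831119 ≈ 0.2150 lbf.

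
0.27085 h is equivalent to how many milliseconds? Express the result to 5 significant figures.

1 h = 3.60000e+6 ms.
Thus 0.27085 × 3.60000e+6 ≈ 975060 ms.

975060 ms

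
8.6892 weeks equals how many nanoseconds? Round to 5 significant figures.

1 week = 6.04800 × 10^14 ns.
Thus 8.6892 × 6.04800 × 10^14 ≈ 5.2552 × 10^15 ns.

5.2552 × 10^15 ns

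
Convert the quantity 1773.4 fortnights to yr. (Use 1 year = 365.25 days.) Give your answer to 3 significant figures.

68.0 years

1 fortnight = 0.0383299 yr.
Thus 1773.4 × 0.0383299 ≈ 68.0 yr.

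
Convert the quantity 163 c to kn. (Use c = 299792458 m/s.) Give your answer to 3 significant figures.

1 c = 5.82750 × 10^8 knots.
Thus 163 × 5.82750 × 10^8 ≈ 9.50 × 10^10 kn.

9.50 × 10^10 kn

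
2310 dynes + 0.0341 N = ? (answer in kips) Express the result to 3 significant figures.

1.29 × 10^-5 kips

2310 dyn = 5.19309 × 10^-6 kip and 0.0341 N = 7.66598 × 10^-6 kip.
5.19309 × 10^-6 + 7.66598 × 10^-6 ≈ 1.29 × 10^-5 kip.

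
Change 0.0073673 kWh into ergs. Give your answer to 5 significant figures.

2.6522e+11 erg

1 kWh = 3.60000e+13 ergs.
Thus 0.0073673 × 3.60000e+13 ≈ 2.6522e+11 erg.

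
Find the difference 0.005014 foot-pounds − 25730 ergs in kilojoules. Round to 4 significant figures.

0.005014 ft·lbf = 6.79807e-6 kJ and 25730 erg = 2.57300e-6 kJ.
6.79807e-6 − 2.57300e-6 ≈ 4.225e-6 kJ.

4.225e-6 kilojoules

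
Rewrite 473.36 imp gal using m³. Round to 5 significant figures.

1 imp gal = 0.00454609 m³.
Thus 473.36 × 0.00454609 ≈ 2.1519 m³.

2.1519 m³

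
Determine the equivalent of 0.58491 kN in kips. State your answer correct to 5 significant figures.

0.13149 kip

1 kilonewton = 0.224809 kip.
0.58491 × 0.224809 ≈ 0.13149 kip.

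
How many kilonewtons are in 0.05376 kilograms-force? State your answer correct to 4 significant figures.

0.0005272 kilonewtons

1 kilogram-force = 0.00980665 kN.
0.05376 × 0.00980665 ≈ 0.0005272 kN.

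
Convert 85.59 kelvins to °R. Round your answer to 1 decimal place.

°R = K × 9/5.
Applying the formula gives 154.1 °R.

154.1 degrees Rankine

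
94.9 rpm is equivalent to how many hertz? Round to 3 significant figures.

1.58 Hz

1 revolution per minute = 0.0166667 Hz.
Thus 94.9 × 0.0166667 ≈ 1.58 Hz.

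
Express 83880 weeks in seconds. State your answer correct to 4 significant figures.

5.073 × 10^10 seconds

1 week = 604800 seconds.
83880 × 604800 ≈ 5.073 × 10^10 s.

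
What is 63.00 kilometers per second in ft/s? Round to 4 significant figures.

206700 ft/s

1 kilometer per second = 3280.84 ft/s.
63.00 × 3280.84 ≈ 206700 ft/s.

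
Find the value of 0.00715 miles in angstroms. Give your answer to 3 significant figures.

1.15e+11 angstroms

1 mile = 1.60934e+13 angstroms.
So 0.00715 × 1.60934e+13 ≈ 1.15e+11 Å.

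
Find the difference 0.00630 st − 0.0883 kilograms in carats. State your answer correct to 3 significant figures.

0.00630 st = 200.034 ct and 0.0883 kg = 441.500 ct.
200.034 − 441.500 ≈ -241 ct.

-241 carats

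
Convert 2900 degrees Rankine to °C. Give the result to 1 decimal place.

1338.0 °C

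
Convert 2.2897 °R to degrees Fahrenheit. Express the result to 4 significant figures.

°R = °F + 459.67.
Applying the formula gives -457.4 °F.

-457.4 degrees Fahrenheit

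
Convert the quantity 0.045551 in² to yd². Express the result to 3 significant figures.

3.51e-5 square yards

1 square inch = 0.000771605 square yards.
Then 0.045551 × 0.000771605 ≈ 3.51e-5 yd².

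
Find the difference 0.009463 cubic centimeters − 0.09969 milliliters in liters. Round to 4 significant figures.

-9.023e-5 L

0.009463 cm³ = 9.46300e-6 L and 0.09969 mL = 9.96900e-5 L.
9.46300e-6 − 9.96900e-5 ≈ -9.023e-5 L.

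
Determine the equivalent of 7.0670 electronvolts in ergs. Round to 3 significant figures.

1 eV = 1.60218 × 10^-12 erg.
Thus 7.0670 × 1.60218 × 10^-12 ≈ 1.13 × 10^-11 erg.

1.13 × 10^-11 erg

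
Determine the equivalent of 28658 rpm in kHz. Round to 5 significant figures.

1 rpm = 1.66667 × 10^-5 kilohertz.
28658 × 1.66667 × 10^-5 ≈ 0.47763 kHz.

0.47763 kHz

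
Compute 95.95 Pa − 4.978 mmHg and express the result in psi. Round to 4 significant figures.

-0.08234 psi

95.95 Pa = 0.0139164 psi and 4.978 mmHg = 0.0962585 psi.
0.0139164 − 0.0962585 ≈ -0.08234 psi.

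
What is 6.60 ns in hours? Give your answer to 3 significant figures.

1 nanosecond = 2.77778e-13 hours.
Thus 6.60 × 2.77778e-13 ≈ 1.83e-12 h.

1.83e-12 hours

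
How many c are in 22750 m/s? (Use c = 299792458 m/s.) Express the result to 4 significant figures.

7.589 × 10^-5 times the speed of light

1 m/s = 3.33564 × 10^-9 c.
Then 22750 × 3.33564 × 10^-9 ≈ 7.589 × 10^-5 c.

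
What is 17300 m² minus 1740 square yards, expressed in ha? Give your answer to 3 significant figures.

1.58 hectares

17300 m² = 1.73000 ha and 1740 yd² = 0.145486 ha.
1.73000 − 0.145486 ≈ 1.58 ha.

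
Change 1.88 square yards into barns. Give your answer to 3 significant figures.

1 square yard = 8.36127 × 10^27 barn.
Thus 1.88 × 8.36127 × 10^27 ≈ 1.57 × 10^28 barn.

1.57 × 10^28 barns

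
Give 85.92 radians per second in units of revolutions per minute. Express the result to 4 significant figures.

820.5 revolutions per minute

1 rad/s = 9.54930 revolutions per minute.
Then 85.92 × 9.54930 ≈ 820.5 rpm.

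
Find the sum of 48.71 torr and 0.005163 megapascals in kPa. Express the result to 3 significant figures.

48.71 torr = 6.49413 kPa and 0.005163 MPa = 5.16300 kPa.
6.49413 + 5.16300 ≈ 11.7 kPa.

11.7 kPa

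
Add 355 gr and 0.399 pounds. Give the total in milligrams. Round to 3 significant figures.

355 gr = 23003.6 mg and 0.399 lb = 180983 mg.
23003.6 + 180983 ≈ 204000 mg.

204000 mg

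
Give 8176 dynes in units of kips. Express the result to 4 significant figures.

1 dyne = 2.24809e-9 kip.
Thus 8176 × 2.24809e-9 ≈ 1.838e-5 kip.

1.838e-5 kips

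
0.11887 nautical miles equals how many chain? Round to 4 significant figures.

1 nautical mile = 92.0624 chain.
Thus 0.11887 × 92.0624 ≈ 10.94 chain.

10.94 chain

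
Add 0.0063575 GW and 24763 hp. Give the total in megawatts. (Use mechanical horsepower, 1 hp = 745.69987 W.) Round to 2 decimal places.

0.0063575 GW = 6.35750 MW and 24763 hp = 18.4658 MW.
6.35750 + 18.4658 ≈ 24.82 MW.

24.82 megawatts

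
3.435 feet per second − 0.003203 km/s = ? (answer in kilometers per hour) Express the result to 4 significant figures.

3.435 ft/s = 3.76916 km/h and 0.003203 km/s = 11.5308 km/h.
3.76916 − 11.5308 ≈ -7.762 km/h.

-7.762 km/h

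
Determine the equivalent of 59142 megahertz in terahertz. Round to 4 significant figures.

0.05914 terahertz

1 MHz = 1.00000e-6 terahertz.
59142 × 1.00000e-6 ≈ 0.05914 THz.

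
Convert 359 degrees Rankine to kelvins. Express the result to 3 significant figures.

199 kelvins

°R = K × 9/5.
Applying the formula gives 199 K.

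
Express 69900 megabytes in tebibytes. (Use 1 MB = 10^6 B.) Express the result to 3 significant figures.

0.0636 TiB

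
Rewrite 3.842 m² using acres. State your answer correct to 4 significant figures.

0.0009494 acres

1 square meter = 0.000247105 acres.
3.842 × 0.000247105 ≈ 0.0009494 acre.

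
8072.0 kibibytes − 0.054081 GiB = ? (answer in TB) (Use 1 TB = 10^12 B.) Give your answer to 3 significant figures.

-4.98e-5 TB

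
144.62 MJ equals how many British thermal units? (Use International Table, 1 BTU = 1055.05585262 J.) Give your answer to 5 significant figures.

137070 BTU

1 MJ = 947.817 BTU.
So 144.62 × 947.817 ≈ 137070 BTU.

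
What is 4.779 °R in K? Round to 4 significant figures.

°R = K × 9/5.
Applying the formula gives 2.655 K.

2.655 K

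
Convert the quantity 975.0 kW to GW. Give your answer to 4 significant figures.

0.0009750 GW

1 kW = 1.00000 × 10^-6 gigawatts.
So 975.0 × 1.00000 × 10^-6 ≈ 0.0009750 GW.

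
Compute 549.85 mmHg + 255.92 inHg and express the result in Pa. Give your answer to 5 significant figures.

939950 pascals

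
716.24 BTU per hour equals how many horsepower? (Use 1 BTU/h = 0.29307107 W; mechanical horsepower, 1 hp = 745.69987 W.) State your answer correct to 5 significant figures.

1 BTU per hour = 0.000393015 hp.
Thus 716.24 × 0.000393015 ≈ 0.28149 hp.

0.28149 hp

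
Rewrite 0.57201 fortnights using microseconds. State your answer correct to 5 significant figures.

1 fortnight = 1.20960 × 10^12 μs.
So 0.57201 × 1.20960 × 10^12 ≈ 6.9190 × 10^11 μs.

6.9190 × 10^11 microseconds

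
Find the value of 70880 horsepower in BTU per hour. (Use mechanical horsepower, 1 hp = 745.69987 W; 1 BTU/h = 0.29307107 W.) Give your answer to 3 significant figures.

1 hp = 2544.43 BTU per hour.
Then 70880 × 2544.43 ≈ 1.80 × 10^8 BTU/h.

1.80 × 10^8 BTU/h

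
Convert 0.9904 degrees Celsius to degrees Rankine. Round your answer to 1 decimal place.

493.5 degrees Rankine

°R = (°C + 273.15) × 9/5.
Applying the formula gives 493.5 °R.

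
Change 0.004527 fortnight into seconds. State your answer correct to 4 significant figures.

5476 seconds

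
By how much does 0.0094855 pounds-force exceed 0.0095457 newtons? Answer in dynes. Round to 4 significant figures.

3265 dyn

0.0094855 lbf = 4219.36 dyn and 0.0095457 N = 954.570 dyn.
4219.36 − 954.570 ≈ 3265 dyn.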